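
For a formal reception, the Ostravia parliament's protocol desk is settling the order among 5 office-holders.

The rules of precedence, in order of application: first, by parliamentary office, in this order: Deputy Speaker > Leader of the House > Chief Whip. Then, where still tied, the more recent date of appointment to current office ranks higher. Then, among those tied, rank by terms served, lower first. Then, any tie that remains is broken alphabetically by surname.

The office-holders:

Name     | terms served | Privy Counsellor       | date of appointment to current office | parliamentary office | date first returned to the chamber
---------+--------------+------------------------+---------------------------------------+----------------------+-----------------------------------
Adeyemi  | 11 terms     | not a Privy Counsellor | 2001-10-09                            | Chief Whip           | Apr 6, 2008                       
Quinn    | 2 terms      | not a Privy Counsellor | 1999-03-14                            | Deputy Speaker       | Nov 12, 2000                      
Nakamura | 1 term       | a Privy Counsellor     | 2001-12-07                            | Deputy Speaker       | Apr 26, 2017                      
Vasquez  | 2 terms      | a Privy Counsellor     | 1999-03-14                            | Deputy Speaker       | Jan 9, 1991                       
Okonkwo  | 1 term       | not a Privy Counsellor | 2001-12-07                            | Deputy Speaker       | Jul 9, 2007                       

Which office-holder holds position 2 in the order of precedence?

By parliamentary office: Nakamura, Okonkwo, Quinn and Vasquez (Deputy Speaker); then Adeyemi (Chief Whip).
Among Nakamura, Okonkwo, Quinn and Vasquez, by date of appointment to current office (later first): Nakamura and Okonkwo (2001-12-07) before Quinn and Vasquez (1999-03-14).
Nakamura and Okonkwo both have terms served 1 term, so the next rule applies.
Among Nakamura and Okonkwo, alphabetically by surname: Nakamura before Okonkwo.
Quinn and Vasquez both have terms served 2 terms, so the next rule applies.
Among Quinn and Vasquez, alphabetically by surname: Quinn before Vasquez.
Order: Nakamura, Okonkwo, Quinn, Vasquez, Adeyemi.

Okonkwo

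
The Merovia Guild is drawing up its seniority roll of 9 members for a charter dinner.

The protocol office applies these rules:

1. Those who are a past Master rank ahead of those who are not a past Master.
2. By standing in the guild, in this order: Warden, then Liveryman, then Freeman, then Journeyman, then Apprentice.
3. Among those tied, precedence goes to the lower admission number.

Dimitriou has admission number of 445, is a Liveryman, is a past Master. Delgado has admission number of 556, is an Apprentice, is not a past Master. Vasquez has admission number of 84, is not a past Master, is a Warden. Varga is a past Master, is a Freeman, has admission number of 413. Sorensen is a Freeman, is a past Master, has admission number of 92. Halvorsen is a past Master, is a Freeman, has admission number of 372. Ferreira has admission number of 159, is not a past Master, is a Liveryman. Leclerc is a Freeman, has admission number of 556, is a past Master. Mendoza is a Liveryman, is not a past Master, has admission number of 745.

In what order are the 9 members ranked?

By the first rule: Dimitriou, Sorensen, Halvorsen, Varga and Leclerc (each a past Master); then Vasquez, Ferreira, Mendoza and Delgado (each not a past Master).
Among Dimitriou, Sorensen, Halvorsen, Varga and Leclerc, by standing in the guild: Dimitriou (Liveryman) before Sorensen, Halvorsen, Varga and Leclerc (Freeman).
Among Sorensen, Halvorsen, Varga and Leclerc, by admission number (lower first): Sorensen (92) before Halvorsen (372) before Varga (413) before Leclerc (556).
Among Vasquez, Ferreira, Mendoza and Delgado, by standing in the guild: Vasquez (Warden) before Ferreira and Mendoza (Liveryman) before Delgado (Apprentice).
Among Ferreira and Mendoza, by admission number (lower first): Ferreira (159) before Mendoza (745).
Full order: Dimitriou, Sorensen, Halvorsen, Varga, Leclerc, Vasquez, Ferreira, Mendoza, Delgado.

Dimitriou, Sorensen, Halvorsen, Varga, Leclerc, Vasquez, Ferreira, Mendoza, Delgado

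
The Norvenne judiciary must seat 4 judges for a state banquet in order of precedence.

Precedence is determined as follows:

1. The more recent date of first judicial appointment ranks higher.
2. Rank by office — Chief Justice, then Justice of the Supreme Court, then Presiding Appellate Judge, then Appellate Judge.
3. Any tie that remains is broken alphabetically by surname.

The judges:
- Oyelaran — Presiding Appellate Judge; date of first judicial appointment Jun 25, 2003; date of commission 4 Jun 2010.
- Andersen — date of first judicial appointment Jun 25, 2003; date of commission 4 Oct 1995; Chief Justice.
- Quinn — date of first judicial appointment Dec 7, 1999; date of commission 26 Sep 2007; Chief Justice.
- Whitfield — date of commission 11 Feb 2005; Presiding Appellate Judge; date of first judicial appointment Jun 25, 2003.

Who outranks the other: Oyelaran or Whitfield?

By date of first judicial appointment (later first): Andersen, Oyelaran and Whitfield (each Jun 25, 2003); then Quinn (Dec 7, 1999).
Among Andersen, Oyelaran and Whitfield, by office: Andersen (Chief Justice) before Oyelaran and Whitfield (Presiding Appellate Judge).
Among Oyelaran and Whitfield, alphabetically by surname: Oyelaran before Whitfield.
So Oyelaran takes precedence.

Oyelaran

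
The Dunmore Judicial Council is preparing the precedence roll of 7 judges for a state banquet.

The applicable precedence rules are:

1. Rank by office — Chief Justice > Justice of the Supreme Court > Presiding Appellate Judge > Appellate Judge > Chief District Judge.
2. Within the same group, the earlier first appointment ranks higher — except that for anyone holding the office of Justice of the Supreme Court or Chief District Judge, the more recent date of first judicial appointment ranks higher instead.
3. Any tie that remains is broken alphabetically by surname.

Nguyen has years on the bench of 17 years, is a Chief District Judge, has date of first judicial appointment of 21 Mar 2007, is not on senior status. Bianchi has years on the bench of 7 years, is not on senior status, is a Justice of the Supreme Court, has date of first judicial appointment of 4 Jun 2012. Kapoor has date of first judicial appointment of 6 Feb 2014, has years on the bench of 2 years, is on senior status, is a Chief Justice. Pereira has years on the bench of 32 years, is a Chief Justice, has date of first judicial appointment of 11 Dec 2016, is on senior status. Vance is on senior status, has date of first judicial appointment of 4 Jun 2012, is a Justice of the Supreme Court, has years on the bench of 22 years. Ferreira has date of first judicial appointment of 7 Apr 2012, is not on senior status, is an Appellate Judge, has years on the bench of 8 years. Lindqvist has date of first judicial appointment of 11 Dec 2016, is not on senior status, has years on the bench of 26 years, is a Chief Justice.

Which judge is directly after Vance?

Ferreira

By office: Kapoor, Lindqvist and Pereira (Chief Justice); then Bianchi and Vance (Justice of the Supreme Court); then Ferreira (Appellate Judge); then Nguyen (Chief District Judge).
Among Kapoor, Lindqvist and Pereira, by date of first judicial appointment (earlier first): Kapoor (6 Feb 2014) before Lindqvist and Pereira (11 Dec 2016).
Among Lindqvist and Pereira, alphabetically by surname: Lindqvist before Pereira.
Bianchi and Vance both have date of first judicial appointment 4 Jun 2012, so the next rule applies.
Among Bianchi and Vance, alphabetically by surname: Bianchi before Vance.
Order: Kapoor, Lindqvist, Pereira, Bianchi, Vance, Ferreira, Nguyen.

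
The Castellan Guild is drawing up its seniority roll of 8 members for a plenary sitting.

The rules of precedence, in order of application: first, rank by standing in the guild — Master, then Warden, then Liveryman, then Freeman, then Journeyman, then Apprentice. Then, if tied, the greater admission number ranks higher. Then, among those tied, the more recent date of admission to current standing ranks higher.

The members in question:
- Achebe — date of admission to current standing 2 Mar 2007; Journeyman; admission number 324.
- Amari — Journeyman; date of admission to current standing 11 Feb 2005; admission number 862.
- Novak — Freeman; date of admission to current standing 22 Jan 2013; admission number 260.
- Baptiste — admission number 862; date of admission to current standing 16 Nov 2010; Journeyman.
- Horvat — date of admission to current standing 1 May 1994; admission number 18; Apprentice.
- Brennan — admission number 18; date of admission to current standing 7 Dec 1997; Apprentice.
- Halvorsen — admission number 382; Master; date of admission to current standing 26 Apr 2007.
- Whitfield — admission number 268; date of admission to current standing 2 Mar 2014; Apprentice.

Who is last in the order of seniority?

Horvat

By standing in the guild: Halvorsen (Master); then Novak (Freeman); then Baptiste, Amari and Achebe (Journeyman); then Whitfield, Brennan and Horvat (Apprentice).
Among Baptiste, Amari and Achebe, by admission number (higher first): Baptiste and Amari (862) before Achebe (324).
Among Baptiste and Amari, by date of admission to current standing (later first): Baptiste (16 Nov 2010) before Amari (11 Feb 2005).
Among Whitfield, Brennan and Horvat, by admission number (higher first): Whitfield (268) before Brennan and Horvat (18).
Among Brennan and Horvat, by date of admission to current standing (later first): Brennan (7 Dec 1997) before Horvat (1 May 1994).
Order: Halvorsen, Novak, Baptiste, Amari, Achebe, Whitfield, Brennan, Horvat.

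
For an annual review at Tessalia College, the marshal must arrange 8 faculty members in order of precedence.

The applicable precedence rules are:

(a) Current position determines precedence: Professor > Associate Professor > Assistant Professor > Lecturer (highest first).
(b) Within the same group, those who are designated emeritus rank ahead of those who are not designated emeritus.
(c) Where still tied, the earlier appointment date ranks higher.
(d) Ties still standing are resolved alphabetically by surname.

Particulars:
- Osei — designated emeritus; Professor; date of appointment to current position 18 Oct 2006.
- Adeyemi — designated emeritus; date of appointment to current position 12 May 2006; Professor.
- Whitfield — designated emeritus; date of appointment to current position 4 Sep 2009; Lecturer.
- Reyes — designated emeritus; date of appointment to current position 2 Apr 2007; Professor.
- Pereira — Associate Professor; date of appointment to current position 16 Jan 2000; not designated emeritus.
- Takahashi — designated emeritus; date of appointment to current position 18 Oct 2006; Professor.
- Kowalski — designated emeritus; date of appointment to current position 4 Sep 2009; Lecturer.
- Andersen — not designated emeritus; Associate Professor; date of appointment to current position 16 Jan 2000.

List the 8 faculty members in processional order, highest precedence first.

By current position: Adeyemi, Osei, Takahashi and Reyes (Professor); then Andersen and Pereira (Associate Professor); then Kowalski and Whitfield (Lecturer).
Adeyemi, Osei, Takahashi and Reyes are each designated emeritus, so the next rule applies.
Among Adeyemi, Osei, Takahashi and Reyes, by date of appointment to current position (earlier first): Adeyemi (12 May 2006) before Osei and Takahashi (18 Oct 2006) before Reyes (2 Apr 2007).
Among Osei and Takahashi, alphabetically by surname: Osei before Takahashi.
Andersen and Pereira are each not designated emeritus, so the next rule applies.
Andersen and Pereira both have date of appointment to current position 16 Jan 2000, so the next rule applies.
Among Andersen and Pereira, alphabetically by surname: Andersen before Pereira.
Kowalski and Whitfield are each designated emeritus, so the next rule applies.
Kowalski and Whitfield both have date of appointment to current position 4 Sep 2009, so the next rule applies.
Among Kowalski and Whitfield, alphabetically by surname: Kowalski before Whitfield.
Full order: Adeyemi, Osei, Takahashi, Reyes, Andersen, Pereira, Kowalski, Whitfield.

Adeyemi, Osei, Takahashi, Reyes, Andersen, Pereira, Kowalski, Whitfield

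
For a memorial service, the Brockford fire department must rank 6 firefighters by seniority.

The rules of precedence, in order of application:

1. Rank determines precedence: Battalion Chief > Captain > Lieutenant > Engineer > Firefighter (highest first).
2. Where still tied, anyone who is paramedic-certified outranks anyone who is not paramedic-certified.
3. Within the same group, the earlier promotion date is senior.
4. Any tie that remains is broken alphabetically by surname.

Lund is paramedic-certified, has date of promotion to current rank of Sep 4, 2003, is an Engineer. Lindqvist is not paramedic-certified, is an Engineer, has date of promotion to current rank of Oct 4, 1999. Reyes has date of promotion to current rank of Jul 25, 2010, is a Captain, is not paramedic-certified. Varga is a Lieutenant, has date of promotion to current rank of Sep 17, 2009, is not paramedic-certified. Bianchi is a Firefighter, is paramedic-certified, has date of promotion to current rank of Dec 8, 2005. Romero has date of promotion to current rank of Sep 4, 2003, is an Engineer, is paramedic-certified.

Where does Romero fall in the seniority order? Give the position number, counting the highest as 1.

By rank: Reyes (Captain); then Varga (Lieutenant); then Lund, Romero and Lindqvist (Engineer); then Bianchi (Firefighter).
Among Lund, Romero and Lindqvist, paramedic-certified before not paramedic-certified: Lund and Romero (paramedic-certified) before Lindqvist (not paramedic-certified).
Lund and Romero both have date of promotion to current rank Sep 4, 2003, so the next rule applies.
Among Lund and Romero, alphabetically by surname: Lund before Romero.
Order: Reyes, Varga, Lund, Romero, Lindqvist, Bianchi. So position 4.

4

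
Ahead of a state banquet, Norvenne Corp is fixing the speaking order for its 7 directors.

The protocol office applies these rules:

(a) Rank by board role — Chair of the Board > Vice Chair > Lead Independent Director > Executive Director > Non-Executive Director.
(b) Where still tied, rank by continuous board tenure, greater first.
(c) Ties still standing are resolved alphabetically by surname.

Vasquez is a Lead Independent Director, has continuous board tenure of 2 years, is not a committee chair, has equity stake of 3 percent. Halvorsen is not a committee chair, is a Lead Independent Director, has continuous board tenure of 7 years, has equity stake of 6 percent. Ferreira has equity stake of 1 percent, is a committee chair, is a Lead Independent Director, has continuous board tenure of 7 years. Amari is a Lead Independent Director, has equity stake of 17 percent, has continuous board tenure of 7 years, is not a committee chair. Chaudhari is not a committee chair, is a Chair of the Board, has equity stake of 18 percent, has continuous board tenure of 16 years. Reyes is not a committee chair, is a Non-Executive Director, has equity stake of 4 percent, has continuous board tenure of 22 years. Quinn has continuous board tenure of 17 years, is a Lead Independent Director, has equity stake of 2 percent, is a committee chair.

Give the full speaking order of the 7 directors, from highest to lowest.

Chaudhari, Quinn, Amari, Ferreira, Halvorsen, Vasquez, Reyes

By board role: Chaudhari (Chair of the Board); then Quinn, Amari, Ferreira, Halvorsen and Vasquez (Lead Independent Director); then Reyes (Non-Executive Director).
Among Quinn, Amari, Ferreira, Halvorsen and Vasquez, by continuous board tenure (higher first): Quinn (17 years) before Amari, Ferreira and Halvorsen (7 years) before Vasquez (2 years).
Among Amari, Ferreira and Halvorsen, alphabetically by surname: Amari before Ferreira before Halvorsen.
Full order: Chaudhari, Quinn, Amari, Ferreira, Halvorsen, Vasquez, Reyes.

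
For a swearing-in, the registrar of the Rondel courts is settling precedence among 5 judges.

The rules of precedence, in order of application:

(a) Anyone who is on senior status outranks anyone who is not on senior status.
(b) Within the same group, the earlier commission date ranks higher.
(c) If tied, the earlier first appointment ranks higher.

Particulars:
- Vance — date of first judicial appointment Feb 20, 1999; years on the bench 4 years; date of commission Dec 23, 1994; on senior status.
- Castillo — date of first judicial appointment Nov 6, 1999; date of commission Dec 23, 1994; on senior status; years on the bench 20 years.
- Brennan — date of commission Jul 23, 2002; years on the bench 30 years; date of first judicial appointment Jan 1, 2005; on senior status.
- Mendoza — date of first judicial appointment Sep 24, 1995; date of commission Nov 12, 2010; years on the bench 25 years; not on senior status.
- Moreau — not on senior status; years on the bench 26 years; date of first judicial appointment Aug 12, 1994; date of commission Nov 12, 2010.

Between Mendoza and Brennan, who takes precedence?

Brennan

By the first rule: Vance, Castillo and Brennan (each on senior status); then Moreau and Mendoza (both not on senior status).
Among Vance, Castillo and Brennan, by date of commission (earlier first): Vance and Castillo (Dec 23, 1994) before Brennan (Jul 23, 2002).
Among Vance and Castillo, by date of first judicial appointment (earlier first): Vance (Feb 20, 1999) before Castillo (Nov 6, 1999).
Moreau and Mendoza both have date of commission Nov 12, 2010, so the next rule applies.
Among Moreau and Mendoza, by date of first judicial appointment (earlier first): Moreau (Aug 12, 1994) before Mendoza (Sep 24, 1995).
So Brennan takes precedence.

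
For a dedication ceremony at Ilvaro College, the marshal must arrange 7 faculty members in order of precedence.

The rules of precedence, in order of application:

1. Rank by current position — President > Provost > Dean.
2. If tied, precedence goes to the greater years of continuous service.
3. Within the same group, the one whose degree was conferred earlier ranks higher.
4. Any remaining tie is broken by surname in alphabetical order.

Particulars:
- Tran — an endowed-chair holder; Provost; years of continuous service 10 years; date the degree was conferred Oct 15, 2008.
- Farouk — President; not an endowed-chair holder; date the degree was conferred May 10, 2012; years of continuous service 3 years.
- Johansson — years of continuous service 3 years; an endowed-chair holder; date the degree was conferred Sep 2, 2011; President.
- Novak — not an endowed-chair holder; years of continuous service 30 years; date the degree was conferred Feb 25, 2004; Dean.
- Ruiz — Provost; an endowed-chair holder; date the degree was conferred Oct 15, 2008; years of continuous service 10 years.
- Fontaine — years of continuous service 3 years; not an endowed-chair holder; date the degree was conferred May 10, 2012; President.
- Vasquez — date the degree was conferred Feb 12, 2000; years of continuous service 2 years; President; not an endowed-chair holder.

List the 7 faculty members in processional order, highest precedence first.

Johansson, Farouk, Fontaine, Vasquez, Ruiz, Tran, Novak

By current position: Johansson, Farouk, Fontaine and Vasquez (President); then Ruiz and Tran (Provost); then Novak (Dean).
Among Johansson, Farouk, Fontaine and Vasquez, by years of continuous service (higher first): Johansson, Farouk and Fontaine (3 years) before Vasquez (2 years).
Among Johansson, Farouk and Fontaine, by date the degree was conferred (earlier first): Johansson (Sep 2, 2011) before Farouk and Fontaine (May 10, 2012).
Among Farouk and Fontaine, alphabetically by surname: Farouk before Fontaine.
Ruiz and Tran both have years of continuous service 10 years, so the next rule applies.
Ruiz and Tran both have date the degree was conferred Oct 15, 2008, so the next rule applies.
Among Ruiz and Tran, alphabetically by surname: Ruiz before Tran.
Full order: Johansson, Farouk, Fontaine, Vasquez, Ruiz, Tran, Novak.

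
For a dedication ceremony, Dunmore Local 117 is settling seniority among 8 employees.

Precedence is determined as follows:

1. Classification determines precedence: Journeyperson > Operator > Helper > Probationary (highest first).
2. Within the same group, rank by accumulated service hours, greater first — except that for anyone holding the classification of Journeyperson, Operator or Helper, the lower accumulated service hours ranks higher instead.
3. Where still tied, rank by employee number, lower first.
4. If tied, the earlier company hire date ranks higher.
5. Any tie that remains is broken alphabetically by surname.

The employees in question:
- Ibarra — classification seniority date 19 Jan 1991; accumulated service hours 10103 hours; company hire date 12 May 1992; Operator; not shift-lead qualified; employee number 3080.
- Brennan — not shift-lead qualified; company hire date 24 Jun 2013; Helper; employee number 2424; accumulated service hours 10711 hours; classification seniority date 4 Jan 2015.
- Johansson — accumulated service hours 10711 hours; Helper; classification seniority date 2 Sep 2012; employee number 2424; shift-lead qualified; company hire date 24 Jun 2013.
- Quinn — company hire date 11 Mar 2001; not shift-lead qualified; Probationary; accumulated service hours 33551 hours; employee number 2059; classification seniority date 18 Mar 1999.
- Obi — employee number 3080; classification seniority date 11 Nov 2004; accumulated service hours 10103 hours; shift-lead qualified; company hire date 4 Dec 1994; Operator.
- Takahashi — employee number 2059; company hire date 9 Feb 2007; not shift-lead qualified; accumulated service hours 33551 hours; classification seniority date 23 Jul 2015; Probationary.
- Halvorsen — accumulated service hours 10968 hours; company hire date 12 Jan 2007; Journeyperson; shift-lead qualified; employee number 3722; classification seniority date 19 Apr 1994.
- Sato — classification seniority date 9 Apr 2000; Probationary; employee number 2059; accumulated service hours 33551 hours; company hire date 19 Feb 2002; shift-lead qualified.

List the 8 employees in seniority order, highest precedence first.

Halvorsen, Ibarra, Obi, Brennan, Johansson, Quinn, Sato, Takahashi

By classification: Halvorsen (Journeyperson); then Ibarra and Obi (Operator); then Brennan and Johansson (Helper); then Quinn, Sato and Takahashi (Probationary).
Ibarra and Obi both have accumulated service hours 10103 hours, so the next rule applies.
Ibarra and Obi both have employee number 3080, so the next rule applies.
Among Ibarra and Obi, by company hire date (earlier first): Ibarra (12 May 1992) before Obi (4 Dec 1994).
Brennan and Johansson both have accumulated service hours 10711 hours, so the next rule applies.
Brennan and Johansson both have employee number 2424, so the next rule applies.
Brennan and Johansson both have company hire date 24 Jun 2013, so the next rule applies.
Among Brennan and Johansson, alphabetically by surname: Brennan before Johansson.
Quinn, Sato and Takahashi all have accumulated service hours 33551 hours, so the next rule applies.
Quinn, Sato and Takahashi all have employee number 2059, so the next rule applies.
Among Quinn, Sato and Takahashi, by company hire date (earlier first): Quinn (11 Mar 2001) before Sato (19 Feb 2002) before Takahashi (9 Feb 2007).
Full order: Halvorsen, Ibarra, Obi, Brennan, Johansson, Quinn, Sato, Takahashi.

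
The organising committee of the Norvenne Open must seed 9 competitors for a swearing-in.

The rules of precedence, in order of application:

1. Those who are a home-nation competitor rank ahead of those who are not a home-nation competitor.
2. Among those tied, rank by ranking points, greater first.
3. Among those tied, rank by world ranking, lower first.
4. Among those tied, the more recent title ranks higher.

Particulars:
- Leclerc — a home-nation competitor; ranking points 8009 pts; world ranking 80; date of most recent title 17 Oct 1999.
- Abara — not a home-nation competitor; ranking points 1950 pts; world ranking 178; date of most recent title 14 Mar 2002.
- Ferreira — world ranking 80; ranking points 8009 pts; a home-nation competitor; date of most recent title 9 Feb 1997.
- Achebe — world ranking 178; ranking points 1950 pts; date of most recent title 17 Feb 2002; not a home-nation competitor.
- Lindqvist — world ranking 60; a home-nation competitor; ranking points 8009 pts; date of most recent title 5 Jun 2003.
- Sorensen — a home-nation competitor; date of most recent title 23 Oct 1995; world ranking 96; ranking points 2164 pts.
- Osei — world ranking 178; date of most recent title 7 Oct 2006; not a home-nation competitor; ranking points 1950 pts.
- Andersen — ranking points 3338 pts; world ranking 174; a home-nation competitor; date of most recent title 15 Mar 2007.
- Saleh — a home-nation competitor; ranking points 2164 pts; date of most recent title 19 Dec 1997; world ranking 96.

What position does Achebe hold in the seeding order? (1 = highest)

9

By the first rule: Lindqvist, Leclerc, Ferreira, Andersen, Saleh and Sorensen (each a home-nation competitor); then Osei, Abara and Achebe (each not a home-nation competitor).
Among Lindqvist, Leclerc, Ferreira, Andersen, Saleh and Sorensen, by ranking points (higher first): Lindqvist, Leclerc and Ferreira (8009 pts) before Andersen (3338 pts) before Saleh and Sorensen (2164 pts).
Among Lindqvist, Leclerc and Ferreira, by world ranking (lower first): Lindqvist (60) before Leclerc and Ferreira (80).
Among Leclerc and Ferreira, by date of most recent title (later first): Leclerc (17 Oct 1999) before Ferreira (9 Feb 1997).
Saleh and Sorensen both have world ranking 96, so the next rule applies.
Among Saleh and Sorensen, by date of most recent title (later first): Saleh (19 Dec 1997) before Sorensen (23 Oct 1995).
Osei, Abara and Achebe all have ranking points 1950 pts, so the next rule applies.
Osei, Abara and Achebe all have world ranking 178, so the next rule applies.
Among Osei, Abara and Achebe, by date of most recent title (later first): Osei (7 Oct 2006) before Abara (14 Mar 2002) before Achebe (17 Feb 2002).
Order: Lindqvist, Leclerc, Ferreira, Andersen, Saleh, Sorensen, Osei, Abara, Achebe. So position 9.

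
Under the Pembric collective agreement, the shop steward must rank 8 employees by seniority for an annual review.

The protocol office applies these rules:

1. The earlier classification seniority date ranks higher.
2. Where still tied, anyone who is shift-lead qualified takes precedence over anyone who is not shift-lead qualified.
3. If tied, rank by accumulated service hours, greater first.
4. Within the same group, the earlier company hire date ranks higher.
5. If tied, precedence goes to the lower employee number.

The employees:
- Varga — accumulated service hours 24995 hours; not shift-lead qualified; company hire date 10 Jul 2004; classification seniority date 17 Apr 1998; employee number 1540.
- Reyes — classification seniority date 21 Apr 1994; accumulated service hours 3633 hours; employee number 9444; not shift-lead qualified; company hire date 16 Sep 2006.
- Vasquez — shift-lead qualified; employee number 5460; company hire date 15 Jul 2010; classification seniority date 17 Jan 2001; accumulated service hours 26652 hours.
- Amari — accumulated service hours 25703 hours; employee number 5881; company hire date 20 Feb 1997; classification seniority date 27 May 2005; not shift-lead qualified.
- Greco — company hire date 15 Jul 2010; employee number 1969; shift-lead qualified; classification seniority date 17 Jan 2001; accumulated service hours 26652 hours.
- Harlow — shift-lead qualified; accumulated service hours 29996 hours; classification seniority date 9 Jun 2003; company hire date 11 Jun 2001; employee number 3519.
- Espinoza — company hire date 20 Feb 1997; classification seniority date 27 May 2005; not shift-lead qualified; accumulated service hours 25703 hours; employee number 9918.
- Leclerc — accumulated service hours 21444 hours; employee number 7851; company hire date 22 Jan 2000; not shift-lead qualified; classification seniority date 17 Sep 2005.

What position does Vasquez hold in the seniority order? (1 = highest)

By classification seniority date (earlier first): Reyes (21 Apr 1994); then Varga (17 Apr 1998); then Greco and Vasquez (both 17 Jan 2001); then Harlow (9 Jun 2003); then Amari and Espinoza (both 27 May 2005); then Leclerc (17 Sep 2005).
Greco and Vasquez are each shift-lead qualified, so the next rule applies.
Greco and Vasquez both have accumulated service hours 26652 hours, so the next rule applies.
Greco and Vasquez both have company hire date 15 Jul 2010, so the next rule applies.
Among Greco and Vasquez, by employee number (lower first): Greco (1969) before Vasquez (5460).
Amari and Espinoza are each not shift-lead qualified, so the next rule applies.
Amari and Espinoza both have accumulated service hours 25703 hours, so the next rule applies.
Amari and Espinoza both have company hire date 20 Feb 1997, so the next rule applies.
Among Amari and Espinoza, by employee number (lower first): Amari (5881) before Espinoza (9918).
Order: Reyes, Varga, Greco, Vasquez, Harlow, Amari, Espinoza, Leclerc. So position 4.

4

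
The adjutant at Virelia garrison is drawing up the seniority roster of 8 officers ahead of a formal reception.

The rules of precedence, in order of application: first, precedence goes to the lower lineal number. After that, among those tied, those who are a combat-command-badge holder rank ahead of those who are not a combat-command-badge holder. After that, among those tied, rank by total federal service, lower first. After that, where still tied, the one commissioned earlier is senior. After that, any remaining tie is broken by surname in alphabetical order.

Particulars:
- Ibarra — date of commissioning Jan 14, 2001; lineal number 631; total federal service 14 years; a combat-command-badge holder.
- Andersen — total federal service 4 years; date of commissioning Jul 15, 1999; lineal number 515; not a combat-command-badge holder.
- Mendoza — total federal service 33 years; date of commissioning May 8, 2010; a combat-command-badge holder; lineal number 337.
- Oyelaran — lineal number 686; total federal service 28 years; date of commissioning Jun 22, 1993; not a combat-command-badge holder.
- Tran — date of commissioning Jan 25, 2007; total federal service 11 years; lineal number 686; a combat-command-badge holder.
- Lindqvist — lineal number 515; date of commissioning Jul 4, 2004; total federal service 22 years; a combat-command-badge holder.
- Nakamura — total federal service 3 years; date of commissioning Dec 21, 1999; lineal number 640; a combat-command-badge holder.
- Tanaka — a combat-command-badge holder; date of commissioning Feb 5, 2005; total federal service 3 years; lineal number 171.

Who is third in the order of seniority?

Lindqvist

By lineal number (lower first): Tanaka (171); then Mendoza (337); then Lindqvist and Andersen (both 515); then Ibarra (631); then Nakamura (640); then Tran and Oyelaran (both 686).
Among Lindqvist and Andersen, a combat-command-badge holder before not a combat-command-badge holder: Lindqvist (a combat-command-badge holder) before Andersen (not a combat-command-badge holder).
Among Tran and Oyelaran, a combat-command-badge holder before not a combat-command-badge holder: Tran (a combat-command-badge holder) before Oyelaran (not a combat-command-badge holder).
Order: Tanaka, Mendoza, Lindqvist, Andersen, Ibarra, Nakamura, Tran, Oyelaran.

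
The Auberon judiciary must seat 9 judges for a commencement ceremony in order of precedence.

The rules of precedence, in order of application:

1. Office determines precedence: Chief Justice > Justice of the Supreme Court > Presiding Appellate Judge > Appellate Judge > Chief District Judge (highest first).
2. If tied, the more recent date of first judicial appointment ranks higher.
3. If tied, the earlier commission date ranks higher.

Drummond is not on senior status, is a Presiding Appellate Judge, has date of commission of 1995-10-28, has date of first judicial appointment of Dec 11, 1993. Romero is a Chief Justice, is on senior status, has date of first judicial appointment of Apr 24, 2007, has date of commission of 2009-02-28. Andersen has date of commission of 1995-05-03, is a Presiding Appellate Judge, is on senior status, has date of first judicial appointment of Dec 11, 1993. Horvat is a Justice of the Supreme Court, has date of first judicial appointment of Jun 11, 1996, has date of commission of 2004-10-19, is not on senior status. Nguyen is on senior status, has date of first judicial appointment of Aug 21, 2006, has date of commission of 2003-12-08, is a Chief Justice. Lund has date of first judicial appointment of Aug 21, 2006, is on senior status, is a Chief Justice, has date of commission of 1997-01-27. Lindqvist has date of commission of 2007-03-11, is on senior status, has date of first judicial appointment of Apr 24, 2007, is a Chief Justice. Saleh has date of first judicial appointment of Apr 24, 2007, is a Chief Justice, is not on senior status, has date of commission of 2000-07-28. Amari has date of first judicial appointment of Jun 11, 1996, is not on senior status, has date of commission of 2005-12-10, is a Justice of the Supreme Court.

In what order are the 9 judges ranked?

Saleh, Lindqvist, Romero, Lund, Nguyen, Horvat, Amari, Andersen, Drummond

By office: Saleh, Lindqvist, Romero, Lund and Nguyen (Chief Justice); then Horvat and Amari (Justice of the Supreme Court); then Andersen and Drummond (Presiding Appellate Judge).
Among Saleh, Lindqvist, Romero, Lund and Nguyen, by date of first judicial appointment (later first): Saleh, Lindqvist and Romero (Apr 24, 2007) before Lund and Nguyen (Aug 21, 2006).
Among Saleh, Lindqvist and Romero, by date of commission (earlier first): Saleh (2000-07-28) before Lindqvist (2007-03-11) before Romero (2009-02-28).
Among Lund and Nguyen, by date of commission (earlier first): Lund (1997-01-27) before Nguyen (2003-12-08).
Horvat and Amari both have date of first judicial appointment Jun 11, 1996, so the next rule applies.
Among Horvat and Amari, by date of commission (earlier first): Horvat (2004-10-19) before Amari (2005-12-10).
Andersen and Drummond both have date of first judicial appointment Dec 11, 1993, so the next rule applies.
Among Andersen and Drummond, by date of commission (earlier first): Andersen (1995-05-03) before Drummond (1995-10-28).
Full order: Saleh, Lindqvist, Romero, Lund, Nguyen, Horvat, Amari, Andersen, Drummond.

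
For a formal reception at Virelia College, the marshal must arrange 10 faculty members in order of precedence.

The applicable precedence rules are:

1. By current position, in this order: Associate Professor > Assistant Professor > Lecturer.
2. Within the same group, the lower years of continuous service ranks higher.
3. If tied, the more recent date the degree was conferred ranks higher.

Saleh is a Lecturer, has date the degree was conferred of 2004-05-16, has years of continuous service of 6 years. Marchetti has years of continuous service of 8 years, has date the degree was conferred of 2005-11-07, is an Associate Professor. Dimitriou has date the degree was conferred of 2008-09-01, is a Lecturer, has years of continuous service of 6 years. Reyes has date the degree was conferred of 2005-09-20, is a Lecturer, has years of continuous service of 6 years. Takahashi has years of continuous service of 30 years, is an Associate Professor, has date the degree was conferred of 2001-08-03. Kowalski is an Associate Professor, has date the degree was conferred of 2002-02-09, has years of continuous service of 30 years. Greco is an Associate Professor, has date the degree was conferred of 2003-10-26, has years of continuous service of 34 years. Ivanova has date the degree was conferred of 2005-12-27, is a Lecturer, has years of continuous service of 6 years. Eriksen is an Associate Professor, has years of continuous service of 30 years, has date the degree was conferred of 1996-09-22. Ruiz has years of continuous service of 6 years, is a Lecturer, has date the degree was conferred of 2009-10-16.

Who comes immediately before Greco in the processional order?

By current position: Marchetti, Kowalski, Takahashi, Eriksen and Greco (Associate Professor); then Ruiz, Dimitriou, Ivanova, Reyes and Saleh (Lecturer).
Among Marchetti, Kowalski, Takahashi, Eriksen and Greco, by years of continuous service (lower first): Marchetti (8 years) before Kowalski, Takahashi and Eriksen (30 years) before Greco (34 years).
Among Kowalski, Takahashi and Eriksen, by date the degree was conferred (later first): Kowalski (2002-02-09) before Takahashi (2001-08-03) before Eriksen (1996-09-22).
Ruiz, Dimitriou, Ivanova, Reyes and Saleh all have years of continuous service 6 years, so the next rule applies.
Among Ruiz, Dimitriou, Ivanova, Reyes and Saleh, by date the degree was conferred (later first): Ruiz (2009-10-16) before Dimitriou (2008-09-01) before Ivanova (2005-12-27) before Reyes (2005-09-20) before Saleh (2004-05-16).
Order: Marchetti, Kowalski, Takahashi, Eriksen, Greco, Ruiz, Dimitriou, Ivanova, Reyes, Saleh.

Eriksen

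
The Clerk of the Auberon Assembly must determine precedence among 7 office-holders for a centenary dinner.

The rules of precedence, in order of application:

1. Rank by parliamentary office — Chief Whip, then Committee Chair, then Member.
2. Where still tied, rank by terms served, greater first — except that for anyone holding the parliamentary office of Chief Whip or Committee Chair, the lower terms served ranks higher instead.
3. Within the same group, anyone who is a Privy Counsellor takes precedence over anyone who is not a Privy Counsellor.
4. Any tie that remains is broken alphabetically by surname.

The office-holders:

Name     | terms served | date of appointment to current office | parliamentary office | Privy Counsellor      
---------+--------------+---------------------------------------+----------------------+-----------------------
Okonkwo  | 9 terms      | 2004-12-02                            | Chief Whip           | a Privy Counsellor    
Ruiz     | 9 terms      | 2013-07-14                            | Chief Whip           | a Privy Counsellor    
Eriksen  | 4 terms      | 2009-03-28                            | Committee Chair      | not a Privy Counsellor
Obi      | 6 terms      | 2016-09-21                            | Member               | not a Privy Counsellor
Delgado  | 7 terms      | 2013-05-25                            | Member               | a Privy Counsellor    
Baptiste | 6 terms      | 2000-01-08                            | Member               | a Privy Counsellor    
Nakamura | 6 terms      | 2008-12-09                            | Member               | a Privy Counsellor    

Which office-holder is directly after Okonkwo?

Ruiz

By parliamentary office: Okonkwo and Ruiz (Chief Whip); then Eriksen (Committee Chair); then Delgado, Baptiste, Nakamura and Obi (Member).
Okonkwo and Ruiz both have terms served 9 terms, so the next rule applies.
Okonkwo and Ruiz are each a Privy Counsellor, so the next rule applies.
Among Okonkwo and Ruiz, alphabetically by surname: Okonkwo before Ruiz.
Among Delgado, Baptiste, Nakamura and Obi, by terms served (higher first): Delgado (7 terms) before Baptiste, Nakamura and Obi (6 terms).
Among Baptiste, Nakamura and Obi, a Privy Counsellor before not a Privy Counsellor: Baptiste and Nakamura (a Privy Counsellor) before Obi (not a Privy Counsellor).
Among Baptiste and Nakamura, alphabetically by surname: Baptiste before Nakamura.
Order: Okonkwo, Ruiz, Eriksen, Delgado, Baptiste, Nakamura, Obi.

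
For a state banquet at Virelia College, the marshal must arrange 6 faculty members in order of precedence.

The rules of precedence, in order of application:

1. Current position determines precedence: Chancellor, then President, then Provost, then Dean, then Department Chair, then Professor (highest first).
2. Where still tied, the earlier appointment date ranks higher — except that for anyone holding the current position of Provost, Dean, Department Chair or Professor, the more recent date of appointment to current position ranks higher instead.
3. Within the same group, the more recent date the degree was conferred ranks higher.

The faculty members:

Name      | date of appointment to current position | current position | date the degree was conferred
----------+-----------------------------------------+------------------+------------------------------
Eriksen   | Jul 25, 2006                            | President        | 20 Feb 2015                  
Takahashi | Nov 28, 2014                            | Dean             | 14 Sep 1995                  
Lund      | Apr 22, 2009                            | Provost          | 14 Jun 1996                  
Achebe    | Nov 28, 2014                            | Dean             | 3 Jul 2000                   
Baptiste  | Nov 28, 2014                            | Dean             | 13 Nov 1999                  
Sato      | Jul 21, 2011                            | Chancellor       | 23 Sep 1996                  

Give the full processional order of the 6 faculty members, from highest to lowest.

Sato, Eriksen, Lund, Achebe, Baptiste, Takahashi

By current position: Sato (Chancellor); then Eriksen (President); then Lund (Provost); then Achebe, Baptiste and Takahashi (Dean).
Achebe, Baptiste and Takahashi all have date of appointment to current position Nov 28, 2014, so the next rule applies.
Among Achebe, Baptiste and Takahashi, by date the degree was conferred (later first): Achebe (3 Jul 2000) before Baptiste (13 Nov 1999) before Takahashi (14 Sep 1995).
Full order: Sato, Eriksen, Lund, Achebe, Baptiste, Takahashi.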